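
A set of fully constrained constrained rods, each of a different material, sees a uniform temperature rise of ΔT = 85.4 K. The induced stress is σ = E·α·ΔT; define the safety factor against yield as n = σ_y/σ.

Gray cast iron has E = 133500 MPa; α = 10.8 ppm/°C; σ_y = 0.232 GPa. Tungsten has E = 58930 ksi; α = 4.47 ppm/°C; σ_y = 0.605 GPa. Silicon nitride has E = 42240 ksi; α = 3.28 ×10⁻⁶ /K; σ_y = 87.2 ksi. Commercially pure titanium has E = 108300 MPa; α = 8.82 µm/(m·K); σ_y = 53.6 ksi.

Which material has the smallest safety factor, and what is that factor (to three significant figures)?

gray cast iron, n = 1.88

Converting E to GPa, α to ×10⁻⁶/K, σ_y to MPa, then σ and n for each:
  gray cast iron: E = 133.5, α = 10.8, σ_y = 232.0 → σ = 123 MPa, n = 1.88
  tungsten: E = 406.3, α = 4.47, σ_y = 605.0 → σ = 155 MPa, n = 3.90
  silicon nitride: E = 291.2, α = 3.28, σ_y = 601.2 → σ = 81.6 MPa, n = 7.37
  commercially pure titanium: E = 108.3, α = 8.82, σ_y = 369.6 → σ = 81.6 MPa, n = 4.53
Smallest n: gray cast iron with n = 1.88.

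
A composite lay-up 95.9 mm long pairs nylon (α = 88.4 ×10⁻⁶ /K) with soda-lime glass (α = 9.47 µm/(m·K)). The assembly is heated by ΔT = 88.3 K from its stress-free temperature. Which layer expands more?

nylon

α(nylon) = 88.4×10⁻⁶/K vs α(soda-lime glass) = 9.47×10⁻⁶/K.
Higher α expands more for the same ΔT: nylon.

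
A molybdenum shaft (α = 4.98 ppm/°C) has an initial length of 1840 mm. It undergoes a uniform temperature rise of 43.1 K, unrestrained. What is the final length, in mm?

ΔL = α·L₀·ΔT = 4.98×10⁻⁶ × 1840 mm × 43.10 K = 0.395 mm.
L = L₀ + ΔL = 1840 + 0.395 = 1840.4 mm.

1840.4 mm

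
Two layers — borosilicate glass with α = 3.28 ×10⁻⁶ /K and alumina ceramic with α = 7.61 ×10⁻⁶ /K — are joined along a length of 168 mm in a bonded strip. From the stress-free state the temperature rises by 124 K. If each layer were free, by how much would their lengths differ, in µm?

90.2 µm

Δα = |3.28 − 7.61|×10⁻⁶/K = 4.33×10⁻⁶/K.
ΔL_mismatch = Δα·L·ΔT = 4.33×10⁻⁶ × 168.0 mm × 124.0 K = 90.2 µm.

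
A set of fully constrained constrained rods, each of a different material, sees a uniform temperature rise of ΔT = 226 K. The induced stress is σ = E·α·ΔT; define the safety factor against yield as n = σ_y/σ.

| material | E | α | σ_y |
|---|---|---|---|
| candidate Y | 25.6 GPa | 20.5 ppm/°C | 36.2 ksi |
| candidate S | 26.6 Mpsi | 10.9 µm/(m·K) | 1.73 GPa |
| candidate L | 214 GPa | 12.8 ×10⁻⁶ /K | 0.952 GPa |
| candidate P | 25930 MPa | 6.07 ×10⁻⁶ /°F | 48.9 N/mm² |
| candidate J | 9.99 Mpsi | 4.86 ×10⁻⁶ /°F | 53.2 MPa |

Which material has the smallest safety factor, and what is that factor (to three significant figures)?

With everything in SI (GPa, ×10⁻⁶/K, MPa):
  candidate Y: E = 25.60, α = 20.5, σ_y = 249.6 → σ = 119 MPa, n = 2.10
  candidate S: E = 183.4, α = 10.9, σ_y = 1730 → σ = 452 MPa, n = 3.83
  candidate L: E = 214.0, α = 12.8, σ_y = 952.0 → σ = 619 MPa, n = 1.54
  candidate P: E = 25.93, α = 10.9, σ_y = 48.90 → σ = 64.0 MPa, n = 0.764
  candidate J: E = 68.88, α = 8.75, σ_y = 53.20 → σ = 136 MPa, n = 0.391
The minimum is candidate J at n = 0.391.

candidate J, n = 0.391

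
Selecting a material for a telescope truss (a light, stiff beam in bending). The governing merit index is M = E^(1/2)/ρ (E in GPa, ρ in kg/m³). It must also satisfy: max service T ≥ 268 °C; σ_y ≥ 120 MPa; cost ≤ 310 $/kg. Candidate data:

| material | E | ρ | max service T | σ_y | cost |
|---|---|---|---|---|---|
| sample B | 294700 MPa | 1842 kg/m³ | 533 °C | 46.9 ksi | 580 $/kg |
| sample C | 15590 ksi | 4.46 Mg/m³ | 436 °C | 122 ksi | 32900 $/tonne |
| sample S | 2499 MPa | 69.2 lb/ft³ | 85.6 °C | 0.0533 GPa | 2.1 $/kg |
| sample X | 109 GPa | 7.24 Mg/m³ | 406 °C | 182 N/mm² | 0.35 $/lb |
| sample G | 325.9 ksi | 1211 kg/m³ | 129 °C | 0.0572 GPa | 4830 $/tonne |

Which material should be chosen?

sample C

Screen on constraints: max service T ≥ 268 °C; σ_y ≥ 120 MPa; cost ≤ 310 $/kg. Survivors: sample C, sample X.
Convert each candidate to consistent units, then evaluate M:
  sample C: E = 107.5 GPa, ρ = 4460 kg/m³
  sample X: E = 109.0 GPa, ρ = 7240 kg/m³
  sample C: M = 2.32×10⁻³
  sample X: M = 1.44×10⁻³
The maximum is for sample C.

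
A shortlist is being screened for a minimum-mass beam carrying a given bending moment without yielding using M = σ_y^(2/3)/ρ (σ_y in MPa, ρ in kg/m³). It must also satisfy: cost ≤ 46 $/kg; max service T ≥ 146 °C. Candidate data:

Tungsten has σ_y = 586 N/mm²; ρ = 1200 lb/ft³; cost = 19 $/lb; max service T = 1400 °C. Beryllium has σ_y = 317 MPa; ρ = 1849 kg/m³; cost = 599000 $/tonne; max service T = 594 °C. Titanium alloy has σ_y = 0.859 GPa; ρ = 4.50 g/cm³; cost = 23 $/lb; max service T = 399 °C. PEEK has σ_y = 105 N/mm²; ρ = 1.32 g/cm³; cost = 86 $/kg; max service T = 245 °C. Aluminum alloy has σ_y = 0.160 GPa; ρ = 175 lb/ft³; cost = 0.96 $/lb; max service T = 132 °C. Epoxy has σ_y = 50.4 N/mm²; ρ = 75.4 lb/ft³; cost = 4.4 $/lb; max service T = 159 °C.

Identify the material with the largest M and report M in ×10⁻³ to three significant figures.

Screen on constraints: cost ≤ 46 $/kg; max service T ≥ 146 °C. Survivors: tungsten, epoxy.
Normalizing units and computing the index:
  tungsten: σ_y = 586.0 MPa, ρ = 19220 kg/m³
  epoxy: σ_y = 50.40 MPa, ρ = 1208 kg/m³
  epoxy: M = 11.3×10⁻³
  tungsten: M = 3.64×10⁻³
The maximum is for epoxy.

epoxy, M = 11.3×10⁻³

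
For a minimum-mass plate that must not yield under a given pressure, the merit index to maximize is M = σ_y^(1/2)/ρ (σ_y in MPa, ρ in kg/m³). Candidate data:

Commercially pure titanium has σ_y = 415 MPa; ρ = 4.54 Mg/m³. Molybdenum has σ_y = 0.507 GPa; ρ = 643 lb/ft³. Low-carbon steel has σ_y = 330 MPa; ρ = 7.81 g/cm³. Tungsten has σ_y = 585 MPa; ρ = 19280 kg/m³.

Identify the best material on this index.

commercially pure titanium

In SI units:
  commercially pure titanium: σ_y = 415.0 MPa, ρ = 4540 kg/m³
  molybdenum: σ_y = 507.0 MPa, ρ = 10300 kg/m³
  low-carbon steel: σ_y = 330.0 MPa, ρ = 7810 kg/m³
  tungsten: σ_y = 585.0 MPa, ρ = 19280 kg/m³
  commercially pure titanium: M = 4.49×10⁻³
  low-carbon steel: M = 2.33×10⁻³
  molybdenum: M = 2.19×10⁻³
  tungsten: M = 1.25×10⁻³
Commercially pure titanium ranks first.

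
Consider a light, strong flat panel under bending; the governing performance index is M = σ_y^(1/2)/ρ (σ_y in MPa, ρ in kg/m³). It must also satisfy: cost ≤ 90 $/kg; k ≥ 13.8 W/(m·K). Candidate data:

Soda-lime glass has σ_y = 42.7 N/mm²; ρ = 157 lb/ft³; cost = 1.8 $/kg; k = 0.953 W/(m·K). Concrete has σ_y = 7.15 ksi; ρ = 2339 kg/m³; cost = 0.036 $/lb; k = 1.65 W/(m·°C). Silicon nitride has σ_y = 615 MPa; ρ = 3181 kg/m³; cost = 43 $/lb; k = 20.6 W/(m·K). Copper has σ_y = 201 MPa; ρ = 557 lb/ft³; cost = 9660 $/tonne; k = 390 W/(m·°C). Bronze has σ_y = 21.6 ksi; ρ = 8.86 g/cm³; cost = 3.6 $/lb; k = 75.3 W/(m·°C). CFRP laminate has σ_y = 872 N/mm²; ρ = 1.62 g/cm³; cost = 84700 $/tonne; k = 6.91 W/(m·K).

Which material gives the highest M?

copper

Screen on constraints: cost ≤ 90 $/kg; k ≥ 13.8 W/(m·K). Survivors: copper, bronze.
Convert each candidate to consistent units, then evaluate M:
  copper: σ_y = 201.0 MPa, ρ = 8922 kg/m³
  bronze: σ_y = 148.9 MPa, ρ = 8860 kg/m³
  copper: M = 1.59×10⁻³
  bronze: M = 1.38×10⁻³
The maximum is for copper.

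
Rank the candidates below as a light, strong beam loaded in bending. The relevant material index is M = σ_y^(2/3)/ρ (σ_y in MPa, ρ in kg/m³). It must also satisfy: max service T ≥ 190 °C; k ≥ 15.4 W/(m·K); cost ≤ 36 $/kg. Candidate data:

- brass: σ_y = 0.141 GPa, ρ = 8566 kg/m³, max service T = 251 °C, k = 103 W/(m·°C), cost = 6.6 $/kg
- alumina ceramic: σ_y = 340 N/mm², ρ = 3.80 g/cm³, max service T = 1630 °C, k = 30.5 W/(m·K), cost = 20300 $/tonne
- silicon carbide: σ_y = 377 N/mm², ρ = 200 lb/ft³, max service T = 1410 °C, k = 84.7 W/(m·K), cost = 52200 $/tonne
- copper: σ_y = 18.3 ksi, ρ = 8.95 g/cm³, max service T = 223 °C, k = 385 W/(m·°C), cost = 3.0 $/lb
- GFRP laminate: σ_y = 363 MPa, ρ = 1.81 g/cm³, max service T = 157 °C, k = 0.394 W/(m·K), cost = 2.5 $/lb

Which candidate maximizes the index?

Screen on constraints: max service T ≥ 190 °C; k ≥ 15.4 W/(m·K); cost ≤ 36 $/kg. Survivors: brass, alumina ceramic, copper.
After converting to SI:
  brass: σ_y = 141.0 MPa, ρ = 8566 kg/m³
  alumina ceramic: σ_y = 340.0 MPa, ρ = 3800 kg/m³
  copper: σ_y = 126.2 MPa, ρ = 8950 kg/m³
  alumina ceramic: M = 12.8×10⁻³
  brass: M = 3.16×10⁻³
  copper: M = 2.81×10⁻³
The maximum is for alumina ceramic.

alumina ceramic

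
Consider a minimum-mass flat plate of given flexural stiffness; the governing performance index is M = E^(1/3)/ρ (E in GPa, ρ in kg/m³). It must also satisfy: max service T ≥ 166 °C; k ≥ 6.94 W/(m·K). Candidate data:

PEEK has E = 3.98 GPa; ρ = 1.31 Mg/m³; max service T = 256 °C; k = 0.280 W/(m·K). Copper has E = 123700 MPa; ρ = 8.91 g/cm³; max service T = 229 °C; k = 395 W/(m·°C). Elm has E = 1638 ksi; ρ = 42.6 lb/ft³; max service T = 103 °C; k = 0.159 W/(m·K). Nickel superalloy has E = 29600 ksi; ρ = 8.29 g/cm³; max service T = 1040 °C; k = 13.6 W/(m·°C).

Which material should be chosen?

nickel superalloy

Screen on constraints: max service T ≥ 166 °C; k ≥ 6.94 W/(m·K). Survivors: copper, nickel superalloy.
Convert each candidate to consistent units, then evaluate M:
  copper: E = 123.7 GPa, ρ = 8910 kg/m³
  nickel superalloy: E = 204.1 GPa, ρ = 8290 kg/m³
  nickel superalloy: M = 0.710×10⁻³
  copper: M = 0.559×10⁻³
The maximum is for nickel superalloy.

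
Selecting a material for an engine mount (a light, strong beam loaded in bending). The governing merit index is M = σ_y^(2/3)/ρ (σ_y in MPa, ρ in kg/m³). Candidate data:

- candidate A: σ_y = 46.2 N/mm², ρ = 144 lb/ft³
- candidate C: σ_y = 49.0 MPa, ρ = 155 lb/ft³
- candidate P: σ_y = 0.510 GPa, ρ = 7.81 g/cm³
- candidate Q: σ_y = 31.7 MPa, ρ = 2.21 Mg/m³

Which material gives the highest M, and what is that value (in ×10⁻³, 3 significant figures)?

candidate P, M = 8.17×10⁻³

Normalizing units and computing the index:
  candidate A: σ_y = 46.20 MPa, ρ = 2307 kg/m³
  candidate C: σ_y = 49.00 MPa, ρ = 2483 kg/m³
  candidate P: σ_y = 510.0 MPa, ρ = 7810 kg/m³
  candidate Q: σ_y = 31.70 MPa, ρ = 2210 kg/m³
  candidate P: M = 8.17×10⁻³
  candidate A: M = 5.58×10⁻³
  candidate C: M = 5.39×10⁻³
  candidate Q: M = 4.53×10⁻³
The maximum is for candidate P.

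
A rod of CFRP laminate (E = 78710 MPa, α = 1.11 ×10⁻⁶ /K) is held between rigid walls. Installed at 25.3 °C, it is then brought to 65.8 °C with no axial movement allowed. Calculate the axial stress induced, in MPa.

3.54 MPa

E = 78710 MPa = 78.71 GPa.
ΔT = 40.50 K. Constrained thermal stress σ = E·α·ΔT = 78.71×10³ MPa × 1.11×10⁻⁶ × 40.50 = 3.54 MPa (compressive).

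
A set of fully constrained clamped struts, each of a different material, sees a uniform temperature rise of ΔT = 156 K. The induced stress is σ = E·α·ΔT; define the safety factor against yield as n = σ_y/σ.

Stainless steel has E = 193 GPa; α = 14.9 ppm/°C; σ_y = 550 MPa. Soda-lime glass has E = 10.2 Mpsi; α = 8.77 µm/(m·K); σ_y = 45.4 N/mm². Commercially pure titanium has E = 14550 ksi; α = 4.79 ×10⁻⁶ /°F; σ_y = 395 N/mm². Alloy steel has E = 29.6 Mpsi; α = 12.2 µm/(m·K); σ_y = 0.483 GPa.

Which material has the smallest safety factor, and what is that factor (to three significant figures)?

With everything in SI (GPa, ×10⁻⁶/K, MPa):
  stainless steel: E = 193.0, α = 14.9, σ_y = 550.0 → σ = 449 MPa, n = 1.23
  soda-lime glass: E = 70.33, α = 8.77, σ_y = 45.40 → σ = 96.2 MPa, n = 0.472
  commercially pure titanium: E = 100.3, α = 8.62, σ_y = 395.0 → σ = 135 MPa, n = 2.93
  alloy steel: E = 204.1, α = 12.2, σ_y = 483.0 → σ = 388 MPa, n = 1.24
The minimum is soda-lime glass at n = 0.472.

soda-lime glass, n = 0.472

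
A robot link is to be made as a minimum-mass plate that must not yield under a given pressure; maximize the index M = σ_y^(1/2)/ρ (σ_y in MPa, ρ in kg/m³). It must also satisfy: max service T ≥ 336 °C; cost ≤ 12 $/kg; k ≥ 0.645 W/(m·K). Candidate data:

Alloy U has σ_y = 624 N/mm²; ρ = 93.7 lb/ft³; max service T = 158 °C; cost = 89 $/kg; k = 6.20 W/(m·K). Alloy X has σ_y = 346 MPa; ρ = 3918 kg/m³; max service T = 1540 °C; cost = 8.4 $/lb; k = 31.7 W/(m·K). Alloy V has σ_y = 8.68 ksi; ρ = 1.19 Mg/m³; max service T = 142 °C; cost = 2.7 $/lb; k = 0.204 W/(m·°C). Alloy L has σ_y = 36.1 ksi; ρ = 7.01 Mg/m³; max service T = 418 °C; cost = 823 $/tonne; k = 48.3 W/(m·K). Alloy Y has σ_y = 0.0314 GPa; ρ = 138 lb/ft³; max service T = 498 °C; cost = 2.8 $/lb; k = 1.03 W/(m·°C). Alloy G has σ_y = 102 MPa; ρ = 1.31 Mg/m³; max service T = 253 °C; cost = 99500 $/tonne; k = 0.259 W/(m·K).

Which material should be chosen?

alloy Y

Screen on constraints: max service T ≥ 336 °C; cost ≤ 12 $/kg; k ≥ 0.645 W/(m·K). Survivors: alloy L, alloy Y.
Convert each candidate to consistent units, then evaluate M:
  alloy L: σ_y = 248.9 MPa, ρ = 7010 kg/m³
  alloy Y: σ_y = 31.40 MPa, ρ = 2211 kg/m³
  alloy Y: M = 2.53×10⁻³
  alloy L: M = 2.25×10⁻³
Alloy Y has the largest M.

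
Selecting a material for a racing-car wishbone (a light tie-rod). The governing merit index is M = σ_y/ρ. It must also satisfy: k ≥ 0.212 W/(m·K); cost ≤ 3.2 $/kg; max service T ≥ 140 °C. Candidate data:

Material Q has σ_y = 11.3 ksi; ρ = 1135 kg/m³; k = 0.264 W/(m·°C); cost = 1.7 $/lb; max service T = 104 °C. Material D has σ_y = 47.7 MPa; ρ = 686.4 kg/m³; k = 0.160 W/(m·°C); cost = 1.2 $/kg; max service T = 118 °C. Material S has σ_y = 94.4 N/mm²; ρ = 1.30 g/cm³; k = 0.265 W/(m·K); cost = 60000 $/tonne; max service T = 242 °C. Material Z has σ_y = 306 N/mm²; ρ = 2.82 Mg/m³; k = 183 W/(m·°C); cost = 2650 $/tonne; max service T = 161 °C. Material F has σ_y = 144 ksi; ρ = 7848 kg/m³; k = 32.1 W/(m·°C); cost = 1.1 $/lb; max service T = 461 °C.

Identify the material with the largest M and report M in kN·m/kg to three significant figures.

Screen on constraints: k ≥ 0.212 W/(m·K); cost ≤ 3.2 $/kg; max service T ≥ 140 °C. Survivors: material Z, material F.
Putting every candidate on a common basis:
  material Z: σ_y = 306.0 MPa, ρ = 2820 kg/m³
  material F: σ_y = 992.8 MPa, ρ = 7848 kg/m³
  material F: M = 127 kN·m/kg
  material Z: M = 109 kN·m/kg
Material F ranks first.

material F, M = 127 kN·m/kg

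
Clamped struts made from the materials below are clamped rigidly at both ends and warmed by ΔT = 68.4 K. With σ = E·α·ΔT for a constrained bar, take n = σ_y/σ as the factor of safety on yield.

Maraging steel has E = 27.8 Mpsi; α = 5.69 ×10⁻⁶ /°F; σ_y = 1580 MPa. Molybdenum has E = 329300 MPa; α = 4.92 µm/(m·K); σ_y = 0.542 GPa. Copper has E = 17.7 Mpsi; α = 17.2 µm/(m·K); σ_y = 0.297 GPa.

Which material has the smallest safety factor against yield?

copper

Converting E to GPa, α to ×10⁻⁶/K, σ_y to MPa, then σ and n for each:
  maraging steel: E = 191.7, α = 10.2, σ_y = 1580 → σ = 134 MPa, n = 11.8
  molybdenum: E = 329.3, α = 4.92, σ_y = 542.0 → σ = 111 MPa, n = 4.89
  copper: E = 122.0, α = 17.2, σ_y = 297.0 → σ = 144 MPa, n = 2.07
The minimum is copper at n = 2.07.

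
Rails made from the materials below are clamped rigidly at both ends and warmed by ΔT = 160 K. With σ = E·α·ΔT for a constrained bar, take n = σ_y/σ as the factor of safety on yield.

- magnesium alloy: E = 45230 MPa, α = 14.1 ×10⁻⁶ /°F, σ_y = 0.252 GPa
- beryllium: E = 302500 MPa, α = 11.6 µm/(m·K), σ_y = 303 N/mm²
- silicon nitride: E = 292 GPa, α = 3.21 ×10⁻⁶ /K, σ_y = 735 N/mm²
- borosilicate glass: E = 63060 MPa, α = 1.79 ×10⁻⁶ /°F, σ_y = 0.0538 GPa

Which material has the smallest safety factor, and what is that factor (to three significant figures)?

With everything in SI (GPa, ×10⁻⁶/K, MPa):
  magnesium alloy: E = 45.23, α = 25.4, σ_y = 252.0 → σ = 184 MPa, n = 1.37
  beryllium: E = 302.5, α = 11.6, σ_y = 303.0 → σ = 561 MPa, n = 0.540
  silicon nitride: E = 292.0, α = 3.21, σ_y = 735.0 → σ = 150 MPa, n = 4.90
  borosilicate glass: E = 63.06, α = 3.22, σ_y = 53.80 → σ = 32.5 MPa, n = 1.65
The minimum is beryllium at n = 0.540.

beryllium, n = 0.540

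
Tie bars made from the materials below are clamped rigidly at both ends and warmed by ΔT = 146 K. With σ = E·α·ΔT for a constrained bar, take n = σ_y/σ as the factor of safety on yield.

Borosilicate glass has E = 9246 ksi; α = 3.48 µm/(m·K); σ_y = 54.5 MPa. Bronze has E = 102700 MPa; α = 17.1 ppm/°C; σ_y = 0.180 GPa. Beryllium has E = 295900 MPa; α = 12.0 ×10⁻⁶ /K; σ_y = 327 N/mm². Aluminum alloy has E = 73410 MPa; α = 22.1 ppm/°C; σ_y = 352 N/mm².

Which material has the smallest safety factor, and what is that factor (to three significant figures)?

beryllium, n = 0.631

Per material, after unit conversion:
  borosilicate glass: E = 63.75, α = 3.48, σ_y = 54.50 → σ = 32.4 MPa, n = 1.68
  bronze: E = 102.7, α = 17.1, σ_y = 180.0 → σ = 256 MPa, n = 0.702
  beryllium: E = 295.9, α = 12.0, σ_y = 327.0 → σ = 518 MPa, n = 0.631
  aluminum alloy: E = 73.41, α = 22.1, σ_y = 352.0 → σ = 237 MPa, n = 1.49
The minimum is beryllium at n = 0.631.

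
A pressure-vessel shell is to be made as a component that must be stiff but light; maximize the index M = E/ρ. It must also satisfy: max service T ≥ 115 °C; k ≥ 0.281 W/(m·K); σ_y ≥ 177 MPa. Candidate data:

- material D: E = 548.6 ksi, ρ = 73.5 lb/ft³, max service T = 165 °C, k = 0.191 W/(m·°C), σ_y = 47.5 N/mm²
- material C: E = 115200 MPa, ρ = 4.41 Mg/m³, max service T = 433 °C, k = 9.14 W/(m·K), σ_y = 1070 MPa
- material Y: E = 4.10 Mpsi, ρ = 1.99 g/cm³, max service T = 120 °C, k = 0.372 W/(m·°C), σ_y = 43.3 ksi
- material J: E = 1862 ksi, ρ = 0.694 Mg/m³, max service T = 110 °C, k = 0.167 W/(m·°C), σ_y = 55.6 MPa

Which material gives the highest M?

Screen on constraints: max service T ≥ 115 °C; k ≥ 0.281 W/(m·K); σ_y ≥ 177 MPa. Survivors: material C, material Y.
In SI units:
  material C: E = 115.2 GPa, ρ = 4410 kg/m³
  material Y: E = 28.27 GPa, ρ = 1990 kg/m³
  material C: M = 26.1 MN·m/kg
  material Y: M = 14.2 MN·m/kg
Material C ranks first.

material C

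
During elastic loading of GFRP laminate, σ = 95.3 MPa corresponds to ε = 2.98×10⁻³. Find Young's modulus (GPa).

E = σ/ε = 95.3 MPa / 2.98×10⁻³ = 31980 MPa = 32.0 GPa.

32.0 GPa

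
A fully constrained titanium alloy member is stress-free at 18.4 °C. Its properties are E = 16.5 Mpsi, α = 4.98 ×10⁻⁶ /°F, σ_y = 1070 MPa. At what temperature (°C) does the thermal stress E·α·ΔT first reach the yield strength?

E = 16.5 Mpsi = 113.8 GPa.
α = 4.98×10⁻⁶/°F × 9/5 = 8.96×10⁻⁶/K.
E·α·ΔT = 1070 MPa ⇒ ΔT = 1070 / (113.8×10³ × 8.96×10⁻⁶) = 1049 K.
T = 18.4 + 1049 = 1068 °C.

1070 °C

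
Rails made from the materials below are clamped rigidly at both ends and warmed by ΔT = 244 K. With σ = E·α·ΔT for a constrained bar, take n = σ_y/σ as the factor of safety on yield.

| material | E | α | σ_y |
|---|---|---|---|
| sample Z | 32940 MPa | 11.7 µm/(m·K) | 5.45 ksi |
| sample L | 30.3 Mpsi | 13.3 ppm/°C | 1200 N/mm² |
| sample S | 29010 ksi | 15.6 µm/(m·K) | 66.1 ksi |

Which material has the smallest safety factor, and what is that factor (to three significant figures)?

In consistent units (E in GPa, α in ×10⁻⁶/K, σ_y in MPa):
  sample Z: E = 32.94, α = 11.7, σ_y = 37.58 → σ = 94.0 MPa, n = 0.400
  sample L: E = 208.9, α = 13.3, σ_y = 1200 → σ = 678 MPa, n = 1.77
  sample S: E = 200.0, α = 15.6, σ_y = 455.7 → σ = 761 MPa, n = 0.599
Sample Z has the lowest safety factor, n = 0.400.

sample Z, n = 0.400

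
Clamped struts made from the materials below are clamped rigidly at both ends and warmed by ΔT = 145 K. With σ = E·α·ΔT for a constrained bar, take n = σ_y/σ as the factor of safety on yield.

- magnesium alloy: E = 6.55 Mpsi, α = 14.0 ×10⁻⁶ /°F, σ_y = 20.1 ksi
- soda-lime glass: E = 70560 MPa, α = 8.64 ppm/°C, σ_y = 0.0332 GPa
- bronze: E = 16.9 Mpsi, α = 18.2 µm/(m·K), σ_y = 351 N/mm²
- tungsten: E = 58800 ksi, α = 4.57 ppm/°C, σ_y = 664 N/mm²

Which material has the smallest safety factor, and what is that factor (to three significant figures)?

With everything in SI (GPa, ×10⁻⁶/K, MPa):
  magnesium alloy: E = 45.16, α = 25.2, σ_y = 138.6 → σ = 165 MPa, n = 0.840
  soda-lime glass: E = 70.56, α = 8.64, σ_y = 33.20 → σ = 88.4 MPa, n = 0.376
  bronze: E = 116.5, α = 18.2, σ_y = 351.0 → σ = 308 MPa, n = 1.14
  tungsten: E = 405.4, α = 4.57, σ_y = 664.0 → σ = 269 MPa, n = 2.47
The minimum is soda-lime glass at n = 0.376.

soda-lime glass, n = 0.376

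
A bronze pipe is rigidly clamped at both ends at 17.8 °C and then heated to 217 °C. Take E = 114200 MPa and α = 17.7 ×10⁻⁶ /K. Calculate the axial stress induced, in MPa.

403 MPa

E = 114200 MPa = 114.2 GPa.
ΔT = 199.2 K. Constrained thermal stress σ = E·α·ΔT = 114.2×10³ MPa × 17.7×10⁻⁶ × 199.2 = 403 MPa (compressive).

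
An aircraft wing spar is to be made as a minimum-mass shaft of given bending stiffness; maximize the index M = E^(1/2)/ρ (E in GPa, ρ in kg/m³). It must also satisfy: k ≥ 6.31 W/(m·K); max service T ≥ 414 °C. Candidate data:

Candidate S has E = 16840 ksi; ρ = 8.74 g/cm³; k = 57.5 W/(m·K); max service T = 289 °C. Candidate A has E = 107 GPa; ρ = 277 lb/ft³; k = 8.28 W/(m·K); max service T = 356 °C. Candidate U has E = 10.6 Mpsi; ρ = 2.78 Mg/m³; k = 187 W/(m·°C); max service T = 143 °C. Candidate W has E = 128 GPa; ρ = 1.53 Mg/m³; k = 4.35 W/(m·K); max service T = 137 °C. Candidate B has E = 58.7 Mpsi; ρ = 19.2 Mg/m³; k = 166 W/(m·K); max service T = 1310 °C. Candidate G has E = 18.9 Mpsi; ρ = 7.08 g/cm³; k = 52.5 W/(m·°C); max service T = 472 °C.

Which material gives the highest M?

candidate G

Screen on constraints: k ≥ 6.31 W/(m·K); max service T ≥ 414 °C. Survivors: candidate B, candidate G.
Convert each candidate to consistent units, then evaluate M:
  candidate B: E = 404.7 GPa, ρ = 19200 kg/m³
  candidate G: E = 130.3 GPa, ρ = 7080 kg/m³
  candidate G: M = 1.61×10⁻³
  candidate B: M = 1.05×10⁻³
Candidate G has the largest M.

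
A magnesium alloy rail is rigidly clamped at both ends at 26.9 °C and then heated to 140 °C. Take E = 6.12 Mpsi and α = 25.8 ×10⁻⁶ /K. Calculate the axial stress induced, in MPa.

E = 6.12 Mpsi = 42.20 GPa.
ΔT = 113.1 K. Constrained thermal stress σ = E·α·ΔT = 42.20×10³ MPa × 25.8×10⁻⁶ × 113.1 = 123 MPa (compressive).

123 MPa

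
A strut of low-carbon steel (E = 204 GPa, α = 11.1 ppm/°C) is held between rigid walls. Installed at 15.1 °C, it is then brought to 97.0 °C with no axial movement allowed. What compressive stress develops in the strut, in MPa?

ΔT = 81.90 K. Constrained thermal stress σ = E·α·ΔT = 204.0×10³ MPa × 11.1×10⁻⁶ × 81.90 = 185 MPa (compressive).

185 MPa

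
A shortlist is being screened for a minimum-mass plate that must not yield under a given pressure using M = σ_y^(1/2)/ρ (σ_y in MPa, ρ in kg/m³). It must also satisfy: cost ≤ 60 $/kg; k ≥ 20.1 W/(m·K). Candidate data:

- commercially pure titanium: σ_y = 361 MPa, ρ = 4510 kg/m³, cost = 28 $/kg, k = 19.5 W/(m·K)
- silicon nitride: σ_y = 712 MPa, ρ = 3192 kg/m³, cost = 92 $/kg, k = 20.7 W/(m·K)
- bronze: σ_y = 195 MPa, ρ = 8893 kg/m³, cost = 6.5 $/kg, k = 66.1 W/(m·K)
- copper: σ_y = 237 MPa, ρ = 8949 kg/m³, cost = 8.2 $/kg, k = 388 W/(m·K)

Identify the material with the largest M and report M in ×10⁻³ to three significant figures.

Screen on constraints: cost ≤ 60 $/kg; k ≥ 20.1 W/(m·K). Survivors: bronze, copper.
Per-candidate index values:
  copper: M = 1.72×10⁻³
  bronze: M = 1.57×10⁻³
Copper has the largest M.

copper, M = 1.72×10⁻³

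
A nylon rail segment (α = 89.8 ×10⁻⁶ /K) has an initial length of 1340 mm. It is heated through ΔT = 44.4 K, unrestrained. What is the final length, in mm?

1345.3 mm

ΔL = α·L₀·ΔT = 89.8×10⁻⁶ × 1340 mm × 44.40 K = 5.34 mm.
L = L₀ + ΔL = 1340 + 5.34 = 1345.3 mm.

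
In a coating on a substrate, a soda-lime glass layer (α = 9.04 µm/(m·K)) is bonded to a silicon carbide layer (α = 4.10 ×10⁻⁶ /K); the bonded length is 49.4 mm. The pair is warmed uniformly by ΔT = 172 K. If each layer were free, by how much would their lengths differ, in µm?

Δα = |9.04 − 4.10|×10⁻⁶/K = 4.94×10⁻⁶/K.
ΔL_mismatch = Δα·L·ΔT = 4.94×10⁻⁶ × 49.4 mm × 172.0 K = 42.0 µm.

42.0 µm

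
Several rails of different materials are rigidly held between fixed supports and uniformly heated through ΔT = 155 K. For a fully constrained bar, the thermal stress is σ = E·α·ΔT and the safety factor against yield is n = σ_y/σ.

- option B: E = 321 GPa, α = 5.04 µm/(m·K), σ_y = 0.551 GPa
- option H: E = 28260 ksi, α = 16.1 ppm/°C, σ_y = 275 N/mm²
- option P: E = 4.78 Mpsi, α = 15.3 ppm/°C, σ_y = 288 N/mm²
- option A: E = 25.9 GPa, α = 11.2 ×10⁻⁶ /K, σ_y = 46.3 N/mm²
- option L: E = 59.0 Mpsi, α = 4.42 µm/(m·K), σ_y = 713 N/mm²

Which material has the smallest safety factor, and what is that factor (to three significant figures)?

With everything in SI (GPa, ×10⁻⁶/K, MPa):
  option B: E = 321.0, α = 5.04, σ_y = 551.0 → σ = 251 MPa, n = 2.20
  option H: E = 194.8, α = 16.1, σ_y = 275.0 → σ = 486 MPa, n = 0.566
  option P: E = 32.96, α = 15.3, σ_y = 288.0 → σ = 78.2 MPa, n = 3.68
  option A: E = 25.90, α = 11.2, σ_y = 46.30 → σ = 45.0 MPa, n = 1.03
  option L: E = 406.8, α = 4.42, σ_y = 713.0 → σ = 279 MPa, n = 2.56
The minimum is option H at n = 0.566.

option H, n = 0.566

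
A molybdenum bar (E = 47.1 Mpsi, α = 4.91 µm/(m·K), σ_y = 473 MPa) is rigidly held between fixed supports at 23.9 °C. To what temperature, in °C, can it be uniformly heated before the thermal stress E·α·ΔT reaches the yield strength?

E = 47.1 Mpsi = 324.7 GPa.
E·α·ΔT = 473.0 MPa ⇒ ΔT = 473.0 / (324.7×10³ × 4.91×10⁻⁶) = 296.6 K.
T = 23.9 + 296.6 = 320.5 °C.

321 °C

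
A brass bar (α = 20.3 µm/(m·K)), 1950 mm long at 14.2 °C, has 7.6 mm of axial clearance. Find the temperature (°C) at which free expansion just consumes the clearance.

α·L₀·ΔT = 7.6 mm ⇒ ΔT = 7.6 / (20.3×10⁻⁶ × 1950.0) = 192.0 K.
T = 14.2 + 192.0 = 206.2 °C.

206 °C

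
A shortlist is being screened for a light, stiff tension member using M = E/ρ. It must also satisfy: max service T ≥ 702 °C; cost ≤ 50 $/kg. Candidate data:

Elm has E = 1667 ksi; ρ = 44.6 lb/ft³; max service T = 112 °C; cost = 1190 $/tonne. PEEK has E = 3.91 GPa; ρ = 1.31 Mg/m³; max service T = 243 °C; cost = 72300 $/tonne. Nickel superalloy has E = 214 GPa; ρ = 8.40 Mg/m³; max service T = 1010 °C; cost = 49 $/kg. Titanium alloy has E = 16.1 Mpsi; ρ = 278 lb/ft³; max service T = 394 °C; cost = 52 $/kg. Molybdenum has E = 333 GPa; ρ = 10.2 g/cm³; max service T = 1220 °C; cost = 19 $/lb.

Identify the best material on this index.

molybdenum

Screen on constraints: max service T ≥ 702 °C; cost ≤ 50 $/kg. Survivors: nickel superalloy, molybdenum.
Convert each candidate to consistent units, then evaluate M:
  nickel superalloy: E = 214.0 GPa, ρ = 8400 kg/m³
  molybdenum: E = 333.0 GPa, ρ = 10200 kg/m³
  molybdenum: M = 32.6 MN·m/kg
  nickel superalloy: M = 25.5 MN·m/kg
The maximum is for molybdenum.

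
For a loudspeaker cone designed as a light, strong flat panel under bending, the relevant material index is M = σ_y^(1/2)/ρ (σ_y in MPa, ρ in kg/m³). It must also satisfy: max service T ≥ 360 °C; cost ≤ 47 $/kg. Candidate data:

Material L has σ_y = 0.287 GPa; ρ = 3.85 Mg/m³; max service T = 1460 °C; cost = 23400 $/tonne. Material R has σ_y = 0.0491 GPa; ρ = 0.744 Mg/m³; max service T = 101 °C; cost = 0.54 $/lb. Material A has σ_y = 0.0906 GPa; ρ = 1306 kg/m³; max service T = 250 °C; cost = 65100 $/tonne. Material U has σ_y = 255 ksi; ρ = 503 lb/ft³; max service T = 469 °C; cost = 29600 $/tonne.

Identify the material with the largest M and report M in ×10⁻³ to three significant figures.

material U, M = 5.20×10⁻³

Screen on constraints: max service T ≥ 360 °C; cost ≤ 47 $/kg. Survivors: material L, material U.
In SI units:
  material L: σ_y = 287.0 MPa, ρ = 3850 kg/m³
  material U: σ_y = 1758 MPa, ρ = 8057 kg/m³
  material U: M = 5.20×10⁻³
  material L: M = 4.40×10⁻³
Highest index: material U.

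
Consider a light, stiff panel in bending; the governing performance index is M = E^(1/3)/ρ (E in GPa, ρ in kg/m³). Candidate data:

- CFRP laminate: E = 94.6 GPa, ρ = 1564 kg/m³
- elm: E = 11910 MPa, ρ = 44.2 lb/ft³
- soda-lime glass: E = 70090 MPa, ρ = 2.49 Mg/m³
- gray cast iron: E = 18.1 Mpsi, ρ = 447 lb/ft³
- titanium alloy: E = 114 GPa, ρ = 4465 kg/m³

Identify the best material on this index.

Putting every candidate on a common basis:
  CFRP laminate: E = 94.60 GPa, ρ = 1564 kg/m³
  elm: E = 11.91 GPa, ρ = 708.0 kg/m³
  soda-lime glass: E = 70.09 GPa, ρ = 2490 kg/m³
  gray cast iron: E = 124.8 GPa, ρ = 7160 kg/m³
  titanium alloy: E = 114.0 GPa, ρ = 4465 kg/m³
  elm: M = 3.23×10⁻³
  CFRP laminate: M = 2.91×10⁻³
  soda-lime glass: M = 1.66×10⁻³
  titanium alloy: M = 1.09×10⁻³
  gray cast iron: M = 0.698×10⁻³
The maximum is for elm.

elm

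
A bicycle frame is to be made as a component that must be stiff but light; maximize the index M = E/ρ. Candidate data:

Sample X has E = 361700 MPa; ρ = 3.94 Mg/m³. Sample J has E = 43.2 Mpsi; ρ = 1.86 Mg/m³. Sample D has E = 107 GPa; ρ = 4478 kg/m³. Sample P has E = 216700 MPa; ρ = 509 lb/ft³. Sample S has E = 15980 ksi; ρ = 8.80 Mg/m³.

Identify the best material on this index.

sample J

Normalizing units and computing the index:
  sample X: E = 361.7 GPa, ρ = 3940 kg/m³
  sample J: E = 297.9 GPa, ρ = 1860 kg/m³
  sample D: E = 107.0 GPa, ρ = 4478 kg/m³
  sample P: E = 216.7 GPa, ρ = 8153 kg/m³
  sample S: E = 110.2 GPa, ρ = 8800 kg/m³
  sample J: M = 160 MN·m/kg
  sample X: M = 91.8 MN·m/kg
  sample P: M = 26.6 MN·m/kg
  sample D: M = 23.9 MN·m/kg
  sample S: M = 12.5 MN·m/kg
Highest index: sample J.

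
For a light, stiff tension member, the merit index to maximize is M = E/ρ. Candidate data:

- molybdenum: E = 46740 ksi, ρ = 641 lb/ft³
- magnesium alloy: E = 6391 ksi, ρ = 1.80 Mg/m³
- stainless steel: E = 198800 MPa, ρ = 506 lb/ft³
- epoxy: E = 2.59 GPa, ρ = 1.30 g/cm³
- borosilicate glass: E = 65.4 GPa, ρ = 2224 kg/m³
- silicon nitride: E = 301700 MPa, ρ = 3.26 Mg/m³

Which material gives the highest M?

Convert each candidate to consistent units, then evaluate M:
  molybdenum: E = 322.3 GPa, ρ = 10270 kg/m³
  magnesium alloy: E = 44.06 GPa, ρ = 1800 kg/m³
  stainless steel: E = 198.8 GPa, ρ = 8105 kg/m³
  epoxy: E = 2.590 GPa, ρ = 1300 kg/m³
  borosilicate glass: E = 65.40 GPa, ρ = 2224 kg/m³
  silicon nitride: E = 301.7 GPa, ρ = 3260 kg/m³
  silicon nitride: M = 92.5 MN·m/kg
  molybdenum: M = 31.4 MN·m/kg
  borosilicate glass: M = 29.4 MN·m/kg
  stainless steel: M = 24.5 MN·m/kg
  magnesium alloy: M = 24.5 MN·m/kg
  epoxy: M = 1.99 MN·m/kg
Highest index: silicon nitride.

silicon nitride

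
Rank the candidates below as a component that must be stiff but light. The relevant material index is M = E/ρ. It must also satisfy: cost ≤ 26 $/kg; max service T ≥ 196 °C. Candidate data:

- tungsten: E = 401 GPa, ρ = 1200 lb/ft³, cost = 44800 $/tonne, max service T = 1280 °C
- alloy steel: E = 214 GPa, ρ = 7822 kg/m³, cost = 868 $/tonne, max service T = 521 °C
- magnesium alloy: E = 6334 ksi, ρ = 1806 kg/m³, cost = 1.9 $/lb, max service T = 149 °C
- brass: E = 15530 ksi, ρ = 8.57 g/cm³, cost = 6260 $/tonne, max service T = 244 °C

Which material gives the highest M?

alloy steel

Screen on constraints: cost ≤ 26 $/kg; max service T ≥ 196 °C. Survivors: alloy steel, brass.
In SI units:
  alloy steel: E = 214.0 GPa, ρ = 7822 kg/m³
  brass: E = 107.1 GPa, ρ = 8570 kg/m³
  alloy steel: M = 27.4 MN·m/kg
  brass: M = 12.5 MN·m/kg
The maximum is for alloy steel.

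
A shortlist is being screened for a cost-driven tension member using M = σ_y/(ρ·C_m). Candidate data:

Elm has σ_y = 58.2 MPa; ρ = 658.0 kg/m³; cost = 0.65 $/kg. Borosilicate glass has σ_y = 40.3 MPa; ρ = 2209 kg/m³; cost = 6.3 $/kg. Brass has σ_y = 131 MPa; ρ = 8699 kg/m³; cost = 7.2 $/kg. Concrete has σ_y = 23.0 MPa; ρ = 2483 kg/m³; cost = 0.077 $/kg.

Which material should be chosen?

elm

Computing M directly (units already consistent):
  elm: M = 136 kN·m per $
  concrete: M = 120 kN·m per $
  borosilicate glass: M = 2.90 kN·m per $
  brass: M = 2.09 kN·m per $
Highest index: elm.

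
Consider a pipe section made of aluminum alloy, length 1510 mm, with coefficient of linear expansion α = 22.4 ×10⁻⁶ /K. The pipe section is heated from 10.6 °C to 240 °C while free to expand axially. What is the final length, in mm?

ΔT = 240 − 10.6 = 229.4 K.
ΔL = α·L₀·ΔT = 22.4×10⁻⁶ × 1510 mm × 229.4 K = 7.76 mm.
L = L₀ + ΔL = 1510 + 7.76 = 1517.8 mm.

1517.8 mm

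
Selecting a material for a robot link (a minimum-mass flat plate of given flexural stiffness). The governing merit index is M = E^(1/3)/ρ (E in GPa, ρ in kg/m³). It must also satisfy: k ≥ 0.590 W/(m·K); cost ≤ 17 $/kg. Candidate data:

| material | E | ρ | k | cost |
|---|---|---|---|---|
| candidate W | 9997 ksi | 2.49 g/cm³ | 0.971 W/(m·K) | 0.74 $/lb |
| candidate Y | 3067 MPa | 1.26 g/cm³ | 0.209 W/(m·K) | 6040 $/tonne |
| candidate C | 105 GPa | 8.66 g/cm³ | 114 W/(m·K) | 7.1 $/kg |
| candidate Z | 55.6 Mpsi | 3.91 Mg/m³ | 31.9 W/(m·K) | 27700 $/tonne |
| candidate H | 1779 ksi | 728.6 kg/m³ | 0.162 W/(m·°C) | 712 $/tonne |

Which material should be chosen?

Screen on constraints: k ≥ 0.590 W/(m·K); cost ≤ 17 $/kg. Survivors: candidate W, candidate C.
After converting to SI:
  candidate W: E = 68.93 GPa, ρ = 2490 kg/m³
  candidate C: E = 105.0 GPa, ρ = 8660 kg/m³
  candidate W: M = 1.65×10⁻³
  candidate C: M = 0.545×10⁻³
Candidate W ranks first.

candidate W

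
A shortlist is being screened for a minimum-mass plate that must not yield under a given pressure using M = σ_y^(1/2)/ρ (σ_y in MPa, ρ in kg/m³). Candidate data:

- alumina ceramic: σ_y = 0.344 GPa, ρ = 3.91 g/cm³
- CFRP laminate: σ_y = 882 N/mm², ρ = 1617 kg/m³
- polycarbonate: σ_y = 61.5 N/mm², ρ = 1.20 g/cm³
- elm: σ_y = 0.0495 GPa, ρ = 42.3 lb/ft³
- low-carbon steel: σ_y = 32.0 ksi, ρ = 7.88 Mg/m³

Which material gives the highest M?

Normalizing units and computing the index:
  alumina ceramic: σ_y = 344.0 MPa, ρ = 3910 kg/m³
  CFRP laminate: σ_y = 882.0 MPa, ρ = 1617 kg/m³
  polycarbonate: σ_y = 61.50 MPa, ρ = 1200 kg/m³
  elm: σ_y = 49.50 MPa, ρ = 677.6 kg/m³
  low-carbon steel: σ_y = 220.6 MPa, ρ = 7880 kg/m³
  CFRP laminate: M = 18.4×10⁻³
  elm: M = 10.4×10⁻³
  polycarbonate: M = 6.54×10⁻³
  alumina ceramic: M = 4.74×10⁻³
  low-carbon steel: M = 1.88×10⁻³
CFRP laminate ranks first.

CFRP laminate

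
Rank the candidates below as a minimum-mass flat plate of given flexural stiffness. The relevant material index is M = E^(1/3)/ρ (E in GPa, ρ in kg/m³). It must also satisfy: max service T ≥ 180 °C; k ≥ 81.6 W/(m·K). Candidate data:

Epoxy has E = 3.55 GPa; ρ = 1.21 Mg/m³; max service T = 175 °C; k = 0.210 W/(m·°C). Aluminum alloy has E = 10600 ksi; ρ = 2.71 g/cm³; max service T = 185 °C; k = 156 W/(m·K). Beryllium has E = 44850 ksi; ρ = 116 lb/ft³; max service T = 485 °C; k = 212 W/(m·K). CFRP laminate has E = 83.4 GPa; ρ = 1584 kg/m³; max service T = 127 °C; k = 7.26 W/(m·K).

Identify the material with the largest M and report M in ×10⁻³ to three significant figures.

Screen on constraints: max service T ≥ 180 °C; k ≥ 81.6 W/(m·K). Survivors: aluminum alloy, beryllium.
In SI units:
  aluminum alloy: E = 73.08 GPa, ρ = 2710 kg/m³
  beryllium: E = 309.2 GPa, ρ = 1858 kg/m³
  beryllium: M = 3.64×10⁻³
  aluminum alloy: M = 1.54×10⁻³
The maximum is for beryllium.

beryllium, M = 3.64×10⁻³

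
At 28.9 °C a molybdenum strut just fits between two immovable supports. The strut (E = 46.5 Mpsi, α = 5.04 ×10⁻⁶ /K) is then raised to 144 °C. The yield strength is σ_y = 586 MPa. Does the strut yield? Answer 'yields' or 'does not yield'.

E = 46.5 Mpsi = 320.6 GPa.
ΔT = 115.1 K. Constrained thermal stress σ = E·α·ΔT = 320.6×10³ MPa × 5.04×10⁻⁶ × 115.1 = 186 MPa (compressive).
Compare to σ_y = 586 MPa: σ < σ_y, so it does not yield.

does not yield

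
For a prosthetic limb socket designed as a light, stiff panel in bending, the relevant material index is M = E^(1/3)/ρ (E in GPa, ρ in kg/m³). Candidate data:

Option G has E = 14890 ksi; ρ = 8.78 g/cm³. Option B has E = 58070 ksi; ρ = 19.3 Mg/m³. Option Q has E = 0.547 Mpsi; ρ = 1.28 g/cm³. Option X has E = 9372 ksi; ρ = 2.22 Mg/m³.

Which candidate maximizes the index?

After converting to SI:
  option G: E = 102.7 GPa, ρ = 8780 kg/m³
  option B: E = 400.4 GPa, ρ = 19300 kg/m³
  option Q: E = 3.771 GPa, ρ = 1280 kg/m³
  option X: E = 64.62 GPa, ρ = 2220 kg/m³
  option X: M = 1.81×10⁻³
  option Q: M = 1.22×10⁻³
  option G: M = 0.533×10⁻³
  option B: M = 0.382×10⁻³
Option X ranks first.

option X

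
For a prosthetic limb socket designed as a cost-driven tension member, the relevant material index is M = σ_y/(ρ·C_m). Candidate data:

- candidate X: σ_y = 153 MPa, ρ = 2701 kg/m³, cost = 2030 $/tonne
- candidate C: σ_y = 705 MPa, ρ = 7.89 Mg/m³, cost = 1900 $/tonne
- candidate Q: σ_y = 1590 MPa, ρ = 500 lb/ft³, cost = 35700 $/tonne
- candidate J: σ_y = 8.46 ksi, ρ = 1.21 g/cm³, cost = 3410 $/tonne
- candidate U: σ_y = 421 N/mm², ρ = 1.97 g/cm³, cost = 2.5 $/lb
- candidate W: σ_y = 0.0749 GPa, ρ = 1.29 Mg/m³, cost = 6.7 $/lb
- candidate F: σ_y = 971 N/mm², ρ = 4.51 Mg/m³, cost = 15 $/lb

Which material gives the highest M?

candidate C

After converting to SI:
  candidate X: σ_y = 153.0 MPa, ρ = 2701 kg/m³, cost = 2.030 $/kg
  candidate C: σ_y = 705.0 MPa, ρ = 7890 kg/m³, cost = 1.900 $/kg
  candidate Q: σ_y = 1590 MPa, ρ = 8009 kg/m³, cost = 35.70 $/kg
  candidate J: σ_y = 58.33 MPa, ρ = 1210 kg/m³, cost = 3.410 $/kg
  candidate U: σ_y = 421.0 MPa, ρ = 1970 kg/m³, cost = 5.511 $/kg
  candidate W: σ_y = 74.90 MPa, ρ = 1290 kg/m³, cost = 14.77 $/kg
  candidate F: σ_y = 971.0 MPa, ρ = 4510 kg/m³, cost = 33.07 $/kg
  candidate C: M = 47.0 kN·m per $
  candidate U: M = 38.8 kN·m per $
  candidate X: M = 27.9 kN·m per $
  candidate J: M = 14.1 kN·m per $
  candidate F: M = 6.51 kN·m per $
  candidate Q: M = 5.56 kN·m per $
  candidate W: M = 3.93 kN·m per $
The maximum is for candidate C.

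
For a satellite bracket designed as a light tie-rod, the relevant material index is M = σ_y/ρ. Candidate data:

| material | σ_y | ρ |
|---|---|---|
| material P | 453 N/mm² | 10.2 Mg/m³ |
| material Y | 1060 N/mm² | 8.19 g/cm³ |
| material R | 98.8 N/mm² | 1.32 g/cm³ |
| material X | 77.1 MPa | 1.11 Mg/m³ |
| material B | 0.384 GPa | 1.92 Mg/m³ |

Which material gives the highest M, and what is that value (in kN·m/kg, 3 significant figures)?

material B, M = 200 kN·m/kg

After converting to SI:
  material P: σ_y = 453.0 MPa, ρ = 10200 kg/m³
  material Y: σ_y = 1060 MPa, ρ = 8190 kg/m³
  material R: σ_y = 98.80 MPa, ρ = 1320 kg/m³
  material X: σ_y = 77.10 MPa, ρ = 1110 kg/m³
  material B: σ_y = 384.0 MPa, ρ = 1920 kg/m³
  material B: M = 200 kN·m/kg
  material Y: M = 129 kN·m/kg
  material R: M = 74.8 kN·m/kg
  material X: M = 69.5 kN·m/kg
  material P: M = 44.4 kN·m/kg
Material B ranks first.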